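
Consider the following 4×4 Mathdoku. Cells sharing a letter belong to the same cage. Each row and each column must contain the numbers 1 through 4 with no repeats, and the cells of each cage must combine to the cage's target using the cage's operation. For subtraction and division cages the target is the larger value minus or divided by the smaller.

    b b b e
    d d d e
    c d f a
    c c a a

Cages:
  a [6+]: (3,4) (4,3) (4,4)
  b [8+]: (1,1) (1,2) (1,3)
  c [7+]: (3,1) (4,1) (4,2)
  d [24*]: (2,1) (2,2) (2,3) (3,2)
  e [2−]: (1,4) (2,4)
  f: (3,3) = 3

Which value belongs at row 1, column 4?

2

F is a freebie, which forces (3,3) = 3.
In row 1, 2 can only go at (1,4), so (1,4) = 2.
Cage e needs two cells with difference 2, which forces (2,4) = 4.
2 is placed in column 4, which forces (3,4) = 1.
Column 4 now contains 4, so (4,4) = 3.
Cage d has product 24, leaving (3,2) = 4.
Cage a has sum 6, so (4,3) = 2.
Column 3 already has 2; hence (2,3) = 1.
Row 3 now contains 4, so (3,1) = 2.
The 3 cells of cage c must have sum 7, leaving (4,1) = 4.
Row 4 now contains 2, leaving (4,2) = 1.
Cage b has sum 8, leaving (1,1) = 1.
1 is placed in column 2, leaving (1,2) = 3.
Column 3 now contains 1, leaving (1,3) = 4.
Column 1 now contains 2, so (2,1) = 3.
Cage d needs product 24, leaving (2,2) = 2.
Filled in: 1 3 4 2 / 3 2 1 4 / 2 4 3 1 / 4 1 2 3.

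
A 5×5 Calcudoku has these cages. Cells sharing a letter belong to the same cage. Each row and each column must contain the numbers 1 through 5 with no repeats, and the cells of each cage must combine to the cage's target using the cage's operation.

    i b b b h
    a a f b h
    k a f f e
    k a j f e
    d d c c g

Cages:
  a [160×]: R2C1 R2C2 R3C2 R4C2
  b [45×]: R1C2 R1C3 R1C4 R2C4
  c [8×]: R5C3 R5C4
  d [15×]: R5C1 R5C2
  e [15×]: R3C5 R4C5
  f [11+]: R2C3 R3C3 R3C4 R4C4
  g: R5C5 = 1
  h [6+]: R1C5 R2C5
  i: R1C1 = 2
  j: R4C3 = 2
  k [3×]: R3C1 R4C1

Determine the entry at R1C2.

1

I is a freebie, leaving R1C1 = 2.
The 4 cells of cage a must have product 160, which forces R2C1 = 4.
Cage b has product 45, which forces R2C4 = 3.
Cage j is given, so R4C3 = 2.
Column 3 now contains 2, leaving R5C3 = 4.
Row 5 already has 4, which forces R5C4 = 2.
G is a freebie, so R5C5 = 1.
Cage h needs two cells with sum 6, so R1C5 = 4.
Cage h needs two cells with sum 6; hence R2C5 = 2.
2 is placed in row 2; hence R2C2 = 5.
Row 2 now contains 5, so R2C3 = 1.
The 4 cells of cage a must have product 160, which forces R3C2 = 2.
Column 3 now contains 1; hence R3C3 = 5.
Row 3 now contains 5; hence R3C5 = 3.
The 4 cells of cage a must have product 160, so R4C2 = 4.
Row 4 now contains 4, leaving R4C4 = 1.
Column 5 now contains 3; hence R4C5 = 5.
Column 2 already has 5, leaving R5C2 = 3.
Column 2 already has 3; hence R1C2 = 1.
Column 3 already has 5, leaving R1C3 = 3.
Column 4 already has 1, leaving R1C4 = 5.
Row 3 already has 3, so R3C1 = 1.
Column 4 already has 1, which forces R3C4 = 4.
Row 4 already has 1, so R4C1 = 3.
Row 5 already has 3, leaving R5C1 = 5.
Filled in: 2 1 3 5 4 / 4 5 1 3 2 / 1 2 5 4 3 / 3 4 2 1 5 / 5 3 4 2 1.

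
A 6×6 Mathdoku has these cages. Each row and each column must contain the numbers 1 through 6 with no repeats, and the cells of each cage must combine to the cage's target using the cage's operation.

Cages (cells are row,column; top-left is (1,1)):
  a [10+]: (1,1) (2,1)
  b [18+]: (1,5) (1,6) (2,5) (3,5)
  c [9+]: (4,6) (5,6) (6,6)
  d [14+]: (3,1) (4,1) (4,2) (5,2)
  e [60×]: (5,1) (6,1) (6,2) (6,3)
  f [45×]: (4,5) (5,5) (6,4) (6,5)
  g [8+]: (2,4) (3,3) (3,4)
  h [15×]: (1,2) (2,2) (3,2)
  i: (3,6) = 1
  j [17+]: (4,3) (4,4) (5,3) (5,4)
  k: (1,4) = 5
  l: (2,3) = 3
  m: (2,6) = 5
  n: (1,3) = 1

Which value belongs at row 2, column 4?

2

Cage n is a single given cell, which forces (1,3) = 1.
K is a freebie, leaving (1,4) = 5.
L is a freebie; hence (2,3) = 3.
Cage m is a single given cell, leaving (2,6) = 5.
Cage i is a single given cell, which forces (3,6) = 1.
Cage f needs product 45, leaving (6,4) = 3.
Row 1 already has 5, which forces (1,2) = 3.
5 is placed in row 2, leaving (2,2) = 1.
Row 2 already has 1, so (2,4) = 2.
The 3 cells of cage h must have product 15; hence (3,2) = 5.
5 is placed in row 3, which forces (3,3) = 2.
2 is placed in column 4, leaving (3,4) = 4.
Row 3 already has 4; hence (3,5) = 6.
Cage b has sum 18, leaving (1,5) = 2.
Cage b has sum 18; hence (1,6) = 6.
Column 5 already has 6, which forces (2,5) = 4.
Row 3 already has 6, which forces (3,1) = 3.
Row 1 already has 6, so (1,1) = 4.
Row 2 now contains 4; hence (2,1) = 6.
Row 6 needs a 4, and only (6,6) is open for it.
In column 3, 5 can only go at (6,3), so (6,3) = 5.
Cage e has product 60, which forces (6,2) = 6.
5 is placed in row 6, leaving (6,5) = 1.
Cage d needs sum 14, so (4,1) = 5.
5 is placed in row 4, which forces (4,5) = 3.
3 is placed in row 4, leaving (4,6) = 2.
Cage e has product 60; hence (5,1) = 1.
Row 5 now contains 1, which forces (5,4) = 6.
Column 5 now contains 3; hence (5,5) = 5.
Column 6 already has 2; hence (5,6) = 3.
Row 6 already has 1; hence (6,1) = 2.
Row 4 already has 2; hence (4,2) = 4.
The 4 cells of cage j must have sum 17, so (4,3) = 6.
6 is placed in column 4, leaving (4,4) = 1.
The 4 cells of cage d must have sum 14, leaving (5,2) = 2.
Row 5 now contains 6, so (5,3) = 4.
Filled in: 4 3 1 5 2 6 / 6 1 3 2 4 5 / 3 5 2 4 6 1 / 5 4 6 1 3 2 / 1 2 4 6 5 3 / 2 6 5 3 1 4.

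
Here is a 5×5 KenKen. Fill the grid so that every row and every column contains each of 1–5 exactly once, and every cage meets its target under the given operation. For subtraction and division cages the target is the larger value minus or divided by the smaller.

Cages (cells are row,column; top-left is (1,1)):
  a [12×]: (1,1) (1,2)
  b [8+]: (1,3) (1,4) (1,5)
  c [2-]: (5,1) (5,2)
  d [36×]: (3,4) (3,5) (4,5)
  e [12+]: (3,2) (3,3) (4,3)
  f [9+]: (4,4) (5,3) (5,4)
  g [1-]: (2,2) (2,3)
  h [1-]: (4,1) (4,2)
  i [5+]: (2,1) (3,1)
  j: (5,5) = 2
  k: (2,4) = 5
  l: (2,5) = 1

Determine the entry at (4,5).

3

K is a freebie, leaving (2,4) = 5.
Cage l is given, which forces (2,5) = 1.
The 3 cells of cage d must have product 36, which forces (3,4) = 3.
Cage d has product 36, so (3,5) = 4.
Cage d has product 36, so (4,5) = 3.
J is a freebie; hence (5,5) = 2.
Column 5 already has 2, which forces (1,5) = 5.
4 is placed in row 3, leaving (3,2) = 5.
Cage e has sum 12, leaving (3,3) = 2.
The 3 cells of cage e must have sum 12, which forces (4,3) = 5.
Column 3 now contains 2, leaving (1,3) = 1.
Cage b needs sum 8; hence (1,4) = 2.
Cage i needs two cells with sum 5, which forces (2,1) = 4.
Row 2 already has 4, leaving (2,3) = 3.
Row 3 now contains 2, which forces (3,1) = 1.
1 is placed in column 1; hence (4,1) = 2.
Row 4 already has 2; hence (4,2) = 1.
2 is placed in column 4, which forces (4,4) = 4.
Column 2 now contains 1, leaving (5,2) = 3.
3 is placed in column 3; hence (5,3) = 4.
Column 4 now contains 4; hence (5,4) = 1.
Column 1 now contains 4, which forces (1,1) = 3.
Column 2 now contains 3; hence (1,2) = 4.
Row 2 now contains 3, so (2,2) = 2.
Row 5 already has 3; hence (5,1) = 5.
Completed grid: 3 4 1 2 5 / 4 2 3 5 1 / 1 5 2 3 4 / 2 1 5 4 3 / 5 3 4 1 2.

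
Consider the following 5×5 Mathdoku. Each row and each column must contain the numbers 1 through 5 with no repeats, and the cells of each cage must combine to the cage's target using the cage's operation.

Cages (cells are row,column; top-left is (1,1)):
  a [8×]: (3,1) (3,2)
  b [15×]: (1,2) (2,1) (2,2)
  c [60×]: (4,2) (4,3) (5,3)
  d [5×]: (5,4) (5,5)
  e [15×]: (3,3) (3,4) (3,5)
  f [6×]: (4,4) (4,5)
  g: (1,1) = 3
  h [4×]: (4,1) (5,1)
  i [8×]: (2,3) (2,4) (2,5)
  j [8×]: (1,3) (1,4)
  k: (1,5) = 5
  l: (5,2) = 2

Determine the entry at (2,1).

Cage g is a single given cell, so (1,1) = 3.
K is a freebie, so (1,5) = 5.
L is a freebie, so (5,2) = 2.
Column 5 now contains 5; hence (5,5) = 1.
5 is placed in row 1; hence (1,2) = 1.
The 3 cells of cage b must have product 15, so (2,1) = 5.
The 3 cells of cage b must have product 15, leaving (2,2) = 3.
Cage a's pair has product 8, which forces (3,1) = 2.
2 is placed in column 2, so (3,2) = 4.
1 is placed in column 5, so (3,5) = 3.
Cage h needs two cells with product 4, which forces (4,1) = 1.
Column 2 already has 4; hence (4,2) = 5.
Column 5 now contains 3, which forces (4,5) = 2.
1 is placed in row 5, leaving (5,1) = 4.
1 is placed in row 5, leaving (5,4) = 5.
2 is placed in column 5, which forces (2,5) = 4.
Cage e needs product 15, leaving (3,3) = 5.
5 is placed in column 4, which forces (3,4) = 1.
Cage c has product 60, so (4,3) = 4.
2 is placed in row 4; hence (4,4) = 3.
Row 5 now contains 5; hence (5,3) = 3.
Column 3 now contains 4; hence (1,3) = 2.
Cage j's pair has product 8, so (1,4) = 4.
Cage i has product 8, leaving (2,3) = 1.
Column 4 already has 1; hence (2,4) = 2.
Filled in: 3 1 2 4 5 / 5 3 1 2 4 / 2 4 5 1 3 / 1 5 4 3 2 / 4 2 3 5 1.

5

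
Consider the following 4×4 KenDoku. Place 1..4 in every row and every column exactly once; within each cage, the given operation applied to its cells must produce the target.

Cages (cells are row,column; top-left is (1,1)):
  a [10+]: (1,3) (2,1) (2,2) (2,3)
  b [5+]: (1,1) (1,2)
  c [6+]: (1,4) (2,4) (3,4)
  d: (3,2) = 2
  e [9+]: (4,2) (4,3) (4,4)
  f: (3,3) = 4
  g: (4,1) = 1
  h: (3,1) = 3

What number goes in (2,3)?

Cage h is given, which forces (3,1) = 3.
Cage d is a single given cell, so (3,2) = 2.
F is a freebie, which forces (3,3) = 4.
Row 3 now contains 2; hence (3,4) = 1.
Cage g is given, leaving (4,1) = 1.
Row 1 needs a 4, and only (1,1) is open for it.
The two cells of cage b must have sum 5, which forces (1,2) = 1.
1 is placed in row 1; hence (1,3) = 3.
3 is placed in row 1; hence (1,4) = 2.
4 is placed in column 1, which forces (2,1) = 2.
Cage a needs sum 10, leaving (2,2) = 4.
3 is placed in column 3; hence (2,3) = 1.
Column 4 now contains 2, which forces (2,4) = 3.
Column 2 now contains 4, leaving (4,2) = 3.
3 is placed in column 3, so (4,3) = 2.
3 is placed in column 4, which forces (4,4) = 4.
The full grid is 4 1 3 2 / 2 4 1 3 / 3 2 4 1 / 1 3 2 4.

1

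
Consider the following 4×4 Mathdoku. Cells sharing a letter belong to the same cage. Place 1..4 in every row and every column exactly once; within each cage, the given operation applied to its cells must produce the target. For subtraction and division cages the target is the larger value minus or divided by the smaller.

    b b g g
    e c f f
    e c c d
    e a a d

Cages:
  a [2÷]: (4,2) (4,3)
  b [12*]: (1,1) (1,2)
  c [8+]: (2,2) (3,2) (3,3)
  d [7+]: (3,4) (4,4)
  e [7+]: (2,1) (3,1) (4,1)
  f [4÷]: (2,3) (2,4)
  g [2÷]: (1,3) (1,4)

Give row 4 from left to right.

4 1 2 3

The only place for 3 in row 2 is (2,2).
Cage b needs two cells with product 12, leaving (1,1) = 3.
3 is placed in column 2, which forces (1,2) = 4.
In row 2, 2 can only go at (2,1), so (2,1) = 2.
Row 3 needs a 2, and only (3,2) is open for it.
Cage c has sum 8, which forces (3,3) = 3.
Row 3 already has 3, leaving (3,4) = 4.
2 is placed in column 2; hence (4,2) = 1.
The two cells of cage a must have quotient 2, which forces (4,3) = 2.
Column 4 already has 4, leaving (4,4) = 3.
2 is placed in column 3, which forces (1,3) = 1.
Cage g's pair has quotient 2; hence (1,4) = 2.
The two cells of cage f must have quotient 4, so (2,3) = 4.
Column 4 already has 4, which forces (2,4) = 1.
Row 3 already has 4, which forces (3,1) = 1.
Row 4 now contains 1; hence (4,1) = 4.
Filled in: 3 4 1 2 / 2 3 4 1 / 1 2 3 4 / 4 1 2 3.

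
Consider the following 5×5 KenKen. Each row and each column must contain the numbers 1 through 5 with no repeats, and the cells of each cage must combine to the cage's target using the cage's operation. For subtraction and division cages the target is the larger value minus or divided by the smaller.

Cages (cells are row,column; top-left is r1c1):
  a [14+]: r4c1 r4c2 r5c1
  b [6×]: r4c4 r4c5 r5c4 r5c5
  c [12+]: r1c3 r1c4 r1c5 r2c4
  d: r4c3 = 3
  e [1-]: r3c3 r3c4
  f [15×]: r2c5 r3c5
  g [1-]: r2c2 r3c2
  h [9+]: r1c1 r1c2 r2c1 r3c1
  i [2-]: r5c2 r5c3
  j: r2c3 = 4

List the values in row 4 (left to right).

4 5 3 1 2

J is a freebie, leaving r2c3 = 4.
The 3 cells of cage a must have sum 14, so r4c1 = 4.
Cage a needs sum 14, so r4c2 = 5.
D is a freebie; hence r4c3 = 3.
Cage a needs sum 14, so r5c1 = 5.
The 4 cells of cage h must have sum 9, leaving r1c2 = 3.
3 is placed in column 2, leaving r5c2 = 4.
Cage i's pair has difference 2, which forces r5c3 = 2.
The only place for 4 in row 3 is r3c4.
Cage c needs sum 12, leaving r1c5 = 4.
Cage e needs two cells with difference 1; hence r3c3 = 5.
5 is placed in row 3, which forces r3c5 = 3.
Column 5 now contains 3, leaving r5c5 = 1.
Column 3 already has 5, leaving r1c3 = 1.
Cage h needs sum 9, so r2c1 = 3.
Column 5 now contains 3, leaving r2c5 = 5.
Cage b has product 6, which forces r4c4 = 1.
1 is placed in column 5, leaving r4c5 = 2.
Row 5 already has 1, which forces r5c4 = 3.
1 is placed in row 1; hence r1c1 = 2.
The 4 cells of cage c must have sum 12, which forces r1c4 = 5.
Row 2 now contains 5, which forces r2c4 = 2.
The 4 cells of cage h must have sum 9, which forces r3c1 = 1.
1 is placed in row 3; hence r3c2 = 2.
Row 2 now contains 2, so r2c2 = 1.
Completed grid: 2 3 1 5 4 / 3 1 4 2 5 / 1 2 5 4 3 / 4 5 3 1 2 / 5 4 2 3 1.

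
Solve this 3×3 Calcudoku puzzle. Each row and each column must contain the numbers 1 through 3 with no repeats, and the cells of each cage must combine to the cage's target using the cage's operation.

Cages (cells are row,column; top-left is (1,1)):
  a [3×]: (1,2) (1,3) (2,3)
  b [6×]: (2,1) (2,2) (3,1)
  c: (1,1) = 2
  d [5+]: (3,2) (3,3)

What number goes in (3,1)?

1

Cage c is given, so (1,1) = 2.
Cage a has product 3; hence (1,2) = 1.
The 3 cells of cage a must have product 3, leaving (1,3) = 3.
The 3 cells of cage a must have product 3, leaving (2,3) = 1.
Column 3 already has 3, leaving (3,3) = 2.
Row 2 now contains 1, so (2,1) = 3.
The 3 cells of cage b must have product 6, leaving (2,2) = 2.
Cage b needs product 6, which forces (3,1) = 1.
Row 3 already has 2; hence (3,2) = 3.
Completed grid: 2 1 3 / 3 2 1 / 1 3 2.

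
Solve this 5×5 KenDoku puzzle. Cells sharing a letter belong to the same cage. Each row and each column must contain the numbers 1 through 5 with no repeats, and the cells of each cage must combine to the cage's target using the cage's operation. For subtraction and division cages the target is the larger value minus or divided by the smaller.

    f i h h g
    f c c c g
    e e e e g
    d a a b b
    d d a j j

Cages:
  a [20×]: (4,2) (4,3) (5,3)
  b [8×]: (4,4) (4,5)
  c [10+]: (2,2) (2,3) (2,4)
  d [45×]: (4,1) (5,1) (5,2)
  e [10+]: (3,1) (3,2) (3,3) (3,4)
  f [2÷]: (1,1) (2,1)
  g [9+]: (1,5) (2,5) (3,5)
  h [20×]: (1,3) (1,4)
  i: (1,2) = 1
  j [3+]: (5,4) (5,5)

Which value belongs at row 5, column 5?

Cage i is a single given cell, leaving (1,2) = 1.
Cage d has product 45, leaving (4,1) = 3.
Cage d has product 45, which forces (5,1) = 5.
The 3 cells of cage d must have product 45; hence (5,2) = 3.
In row 1, 3 can only go at (1,5), so (1,5) = 3.
Row 1 needs a 2, and only (1,1) is open for it.
In row 3, 5 can only go at (3,5), so (3,5) = 5.
Cage g needs sum 9, leaving (2,5) = 1.
Column 5 already has 1, leaving (5,5) = 2.
Row 2 now contains 1, so (2,1) = 4.
Column 1 now contains 4, so (3,1) = 1.
Cage b needs two cells with product 8; hence (4,4) = 2.
Column 5 already has 2, leaving (4,5) = 4.
Row 5 now contains 2, so (5,4) = 1.
Row 4 now contains 4, so (4,2) = 5.
Cage a needs product 20; hence (4,3) = 1.
Row 5 now contains 1, leaving (5,3) = 4.
Column 3 now contains 4, so (1,3) = 5.
The two cells of cage h must have product 20, leaving (1,4) = 4.
5 is placed in column 2, so (2,2) = 2.
5 is placed in column 3; hence (2,3) = 3.
Row 2 already has 3; hence (2,4) = 5.
2 is placed in column 2, leaving (3,2) = 4.
Column 3 already has 3, leaving (3,3) = 2.
Column 4 already has 4, so (3,4) = 3.
Completed grid: 2 1 5 4 3 / 4 2 3 5 1 / 1 4 2 3 5 / 3 5 1 2 4 / 5 3 4 1 2.

2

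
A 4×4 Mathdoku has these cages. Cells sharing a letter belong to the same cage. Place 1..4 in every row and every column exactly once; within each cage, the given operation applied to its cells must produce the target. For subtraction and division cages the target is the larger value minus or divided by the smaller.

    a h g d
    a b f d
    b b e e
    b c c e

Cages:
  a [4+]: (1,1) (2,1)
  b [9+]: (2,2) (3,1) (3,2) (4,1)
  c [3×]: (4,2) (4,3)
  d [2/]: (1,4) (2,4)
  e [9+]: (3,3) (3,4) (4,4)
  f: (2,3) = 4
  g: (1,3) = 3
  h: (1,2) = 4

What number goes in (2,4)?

1

Cage h is a single given cell, which forces (1,2) = 4.
Cage g is a single given cell, so (1,3) = 3.
Cage f is a single given cell; hence (2,3) = 4.
Column 3 now contains 4; hence (3,3) = 2.
3 is placed in column 3, which forces (4,3) = 1.
3 is placed in row 1, so (1,1) = 1.
Row 1 now contains 1, so (1,4) = 2.
The two cells of cage a must have sum 4; hence (2,1) = 3.
2 is placed in column 4, so (2,4) = 1.
Column 1 now contains 3, which forces (3,1) = 4.
Row 3 already has 4, which forces (3,4) = 3.
Column 1 now contains 4; hence (4,1) = 2.
Row 4 now contains 1, so (4,2) = 3.
Column 4 already has 3, which forces (4,4) = 4.
Row 2 already has 1, leaving (2,2) = 2.
Row 3 already has 3, so (3,2) = 1.
Completed grid: 1 4 3 2 / 3 2 4 1 / 4 1 2 3 / 2 3 1 4.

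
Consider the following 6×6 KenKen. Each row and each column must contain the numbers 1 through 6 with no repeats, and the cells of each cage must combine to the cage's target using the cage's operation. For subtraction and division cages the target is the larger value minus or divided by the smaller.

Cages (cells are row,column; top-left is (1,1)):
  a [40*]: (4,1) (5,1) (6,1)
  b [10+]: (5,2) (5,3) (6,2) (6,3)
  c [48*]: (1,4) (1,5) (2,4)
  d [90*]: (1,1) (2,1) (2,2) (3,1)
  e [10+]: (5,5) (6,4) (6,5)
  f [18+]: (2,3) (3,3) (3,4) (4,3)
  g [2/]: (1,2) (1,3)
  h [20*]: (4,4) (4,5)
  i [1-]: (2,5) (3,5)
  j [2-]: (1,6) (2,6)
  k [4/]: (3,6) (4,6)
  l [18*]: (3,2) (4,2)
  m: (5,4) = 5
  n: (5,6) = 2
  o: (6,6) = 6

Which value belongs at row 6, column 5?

M is a freebie, which forces (5,4) = 5.
N is a freebie, so (5,6) = 2.
O is a freebie, so (6,6) = 6.
5 is placed in column 4; hence (4,4) = 4.
Cage h needs two cells with product 20; hence (4,5) = 5.
Row 4 already has 4, which forces (4,6) = 1.
Row 5 now contains 2, which forces (5,1) = 4.
Cage c needs product 48, so (1,5) = 4.
Column 6 now contains 1, so (3,6) = 4.
Row 4 now contains 5, which forces (4,1) = 2.
Cage a needs product 40, which forces (6,1) = 5.
Cage d has product 90; hence (2,2) = 5.
Row 2 now contains 5, which forces (2,6) = 3.
Cage e has sum 10; hence (5,5) = 6.
Column 6 already has 3; hence (1,6) = 5.
Row 2 needs a 4, and only (2,3) is open for it.
Cage b has sum 10, which forces (6,2) = 4.
Column 3 now contains 4, which forces (6,3) = 2.
Column 3 already has 2, which forces (3,3) = 5.
Row 3 needs a 2, and only (3,5) is open for it.
Column 5 already has 2, so (2,5) = 1.
Column 5 already has 1, which forces (6,5) = 3.
1 is placed in row 2, so (2,1) = 6.
6 is placed in row 2; hence (2,4) = 2.
Row 6 already has 3, leaving (6,4) = 1.
Column 4 already has 2, so (1,4) = 6.
Column 4 now contains 6, which forces (3,4) = 3.
The 4 cells of cage d must have product 90; hence (1,1) = 3.
The two cells of cage g must have quotient 2; hence (1,2) = 2.
Cage g's pair has quotient 2, leaving (1,3) = 1.
Row 3 now contains 3; hence (3,1) = 1.
Row 3 now contains 3, which forces (3,2) = 6.
Cage l's pair has product 18, which forces (4,2) = 3.
The 4 cells of cage f must have sum 18, which forces (4,3) = 6.
Column 2 now contains 3, so (5,2) = 1.
1 is placed in column 3, leaving (5,3) = 3.
The full grid is 3 2 1 6 4 5 / 6 5 4 2 1 3 / 1 6 5 3 2 4 / 2 3 6 4 5 1 / 4 1 3 5 6 2 / 5 4 2 1 3 6.

3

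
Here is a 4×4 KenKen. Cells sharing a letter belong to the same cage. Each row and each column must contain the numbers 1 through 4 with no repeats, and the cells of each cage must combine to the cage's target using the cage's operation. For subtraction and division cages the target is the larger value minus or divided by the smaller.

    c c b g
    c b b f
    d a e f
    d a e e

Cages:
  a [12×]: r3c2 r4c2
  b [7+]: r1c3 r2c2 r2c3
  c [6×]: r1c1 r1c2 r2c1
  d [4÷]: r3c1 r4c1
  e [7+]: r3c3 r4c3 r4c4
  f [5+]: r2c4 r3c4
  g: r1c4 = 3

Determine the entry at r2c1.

3

G is a freebie; hence r1c4 = 3.
Cage c has product 6, leaving r2c1 = 3.
Row 1 needs a 4, and only r1c3 is open for it.
The only place for 4 in row 2 is r2c4.
Cage e needs sum 7, leaving r3c3 = 2.
Column 4 now contains 4, leaving r3c4 = 1.
Cage e has sum 7, leaving r4c3 = 3.
Column 4 now contains 4, so r4c4 = 2.
The 3 cells of cage b must have sum 7; hence r2c2 = 2.
2 is placed in column 3; hence r2c3 = 1.
Row 3 now contains 1, so r3c1 = 4.
Cage a needs two cells with product 12, so r3c2 = 3.
The two cells of cage d must have quotient 4; hence r4c1 = 1.
Row 4 already has 3, so r4c2 = 4.
Column 1 now contains 1, leaving r1c1 = 2.
Column 2 already has 2, leaving r1c2 = 1.
Completed grid: 2 1 4 3 / 3 2 1 4 / 4 3 2 1 / 1 4 3 2.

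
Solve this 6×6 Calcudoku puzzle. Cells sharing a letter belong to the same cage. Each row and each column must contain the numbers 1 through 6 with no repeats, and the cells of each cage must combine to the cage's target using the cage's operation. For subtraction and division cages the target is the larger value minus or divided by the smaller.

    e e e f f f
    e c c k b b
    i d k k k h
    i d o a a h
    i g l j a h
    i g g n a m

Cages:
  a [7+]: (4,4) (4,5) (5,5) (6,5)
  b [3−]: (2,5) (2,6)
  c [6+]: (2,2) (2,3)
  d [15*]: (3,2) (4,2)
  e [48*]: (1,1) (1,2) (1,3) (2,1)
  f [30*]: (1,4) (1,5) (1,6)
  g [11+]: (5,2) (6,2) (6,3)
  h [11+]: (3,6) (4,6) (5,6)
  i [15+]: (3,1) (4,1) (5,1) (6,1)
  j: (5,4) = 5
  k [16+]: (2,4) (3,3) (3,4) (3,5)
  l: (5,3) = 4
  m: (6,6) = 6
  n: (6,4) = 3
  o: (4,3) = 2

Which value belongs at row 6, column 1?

5

O is a freebie; hence (4,3) = 2.
Cage a needs sum 7; hence (4,4) = 1.
Row 4 already has 2; hence (4,5) = 3.
Cage l is given, which forces (5,3) = 4.
Cage j is given, which forces (5,4) = 5.
Cage n is a single given cell; hence (6,4) = 3.
Cage m is a single given cell; hence (6,6) = 6.
The two cells of cage d must have product 15; hence (3,2) = 3.
Row 4 already has 3, which forces (4,2) = 5.
Row 4 already has 5, so (4,6) = 4.
The 3 cells of cage h must have sum 11, leaving (5,6) = 2.
Cage g needs sum 11, leaving (6,2) = 4.
Column 2 now contains 5; hence (2,2) = 1.
Cage c needs two cells with sum 6, which forces (2,3) = 5.
Row 2 now contains 5, so (2,6) = 3.
4 is placed in column 6, which forces (3,6) = 5.
Row 4 already has 4, leaving (4,1) = 6.
Cage i needs sum 15, which forces (5,1) = 3.
2 is placed in row 5; hence (5,2) = 6.
2 is placed in row 5, which forces (5,5) = 1.
Cage g has sum 11, so (6,3) = 1.
Cage a has sum 7, leaving (6,5) = 2.
6 is placed in column 2, so (1,2) = 2.
Cage f needs product 30; hence (1,4) = 6.
Column 5 already has 1, so (1,5) = 5.
Column 6 already has 5, leaving (1,6) = 1.
Cage k needs sum 16, leaving (2,4) = 4.
Cage b needs two cells with difference 3, which forces (2,5) = 6.
Cage i needs sum 15, so (3,1) = 1.
Column 3 now contains 1, which forces (3,3) = 6.
The 4 cells of cage k must have sum 16, so (3,4) = 2.
Column 5 already has 1, so (3,5) = 4.
Row 6 now contains 2, which forces (6,1) = 5.
1 is placed in row 1; hence (1,1) = 4.
Row 1 now contains 6, which forces (1,3) = 3.
Row 2 now contains 4, which forces (2,1) = 2.
The full grid is 4 2 3 6 5 1 / 2 1 5 4 6 3 / 1 3 6 2 4 5 / 6 5 2 1 3 4 / 3 6 4 5 1 2 / 5 4 1 3 2 6.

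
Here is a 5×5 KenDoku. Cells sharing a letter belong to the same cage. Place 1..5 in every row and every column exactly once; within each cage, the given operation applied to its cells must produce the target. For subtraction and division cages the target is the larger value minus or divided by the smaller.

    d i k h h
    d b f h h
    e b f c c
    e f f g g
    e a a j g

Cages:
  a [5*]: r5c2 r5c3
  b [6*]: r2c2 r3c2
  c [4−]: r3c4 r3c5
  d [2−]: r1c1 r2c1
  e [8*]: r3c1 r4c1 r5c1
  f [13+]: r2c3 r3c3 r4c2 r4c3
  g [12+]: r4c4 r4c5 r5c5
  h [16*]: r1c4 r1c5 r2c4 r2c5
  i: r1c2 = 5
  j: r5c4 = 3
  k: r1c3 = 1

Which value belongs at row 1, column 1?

Cage i is given; hence r1c2 = 5.
Cage k is a single given cell, so r1c3 = 1.
Column 2 now contains 5, which forces r5c2 = 1.
1 is placed in column 3, which forces r5c3 = 5.
J is a freebie; hence r5c4 = 3.
Row 5 now contains 3, so r5c5 = 4.
Cage h needs product 16; hence r1c4 = 4.
Column 5 now contains 4; hence r1c5 = 2.
Cage h has product 16, leaving r2c4 = 2.
Cage h has product 16; hence r2c5 = 1.
Column 5 now contains 1, which forces r3c5 = 5.
Cage f needs sum 13, leaving r4c2 = 4.
Cage g needs sum 12, leaving r4c4 = 5.
Cage g has sum 12, which forces r4c5 = 3.
4 is placed in row 5, which forces r5c1 = 2.
Row 1 already has 2, so r1c1 = 3.
Cage d's pair has difference 2, leaving r2c1 = 5.
Row 2 now contains 2; hence r2c2 = 3.
Row 2 now contains 3; hence r2c3 = 4.
Cage e has product 8, leaving r3c1 = 4.
Cage b's pair has product 6, so r3c2 = 2.
4 is placed in column 3, leaving r3c3 = 3.
Row 3 already has 5, leaving r3c4 = 1.
4 is placed in row 4, leaving r4c1 = 1.
Row 4 now contains 3, which forces r4c3 = 2.
The full grid is 3 5 1 4 2 / 5 3 4 2 1 / 4 2 3 1 5 / 1 4 2 5 3 / 2 1 5 3 4.

3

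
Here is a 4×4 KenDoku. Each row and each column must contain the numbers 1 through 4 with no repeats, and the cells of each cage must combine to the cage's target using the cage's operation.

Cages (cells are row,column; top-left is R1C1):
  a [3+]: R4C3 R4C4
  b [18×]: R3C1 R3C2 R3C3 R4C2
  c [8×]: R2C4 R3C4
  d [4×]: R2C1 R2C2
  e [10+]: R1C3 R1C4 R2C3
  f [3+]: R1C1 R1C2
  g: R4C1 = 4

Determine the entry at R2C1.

1

Cage g is a single given cell; hence R4C1 = 4.
The 4 cells of cage b must have product 18, which forces R4C2 = 3.
Column 1 now contains 4, so R2C1 = 1.
The two cells of cage d must have product 4, which forces R2C2 = 4.
Row 2 already has 4, leaving R2C3 = 3.
Row 2 already has 4, which forces R2C4 = 2.
Column 4 already has 2, so R3C4 = 4.
Column 4 already has 2, so R4C4 = 1.
Column 1 now contains 1, so R1C1 = 2.
The two cells of cage f must have sum 3, which forces R1C2 = 1.
Cage e needs sum 10, so R1C3 = 4.
4 is placed in column 4, so R1C4 = 3.
The 4 cells of cage b must have product 18, which forces R3C1 = 3.
Column 2 already has 1; hence R3C2 = 2.
2 is placed in row 3, so R3C3 = 1.
Row 4 already has 1, which forces R4C3 = 2.
Filled in: 2 1 4 3 / 1 4 3 2 / 3 2 1 4 / 4 3 2 1.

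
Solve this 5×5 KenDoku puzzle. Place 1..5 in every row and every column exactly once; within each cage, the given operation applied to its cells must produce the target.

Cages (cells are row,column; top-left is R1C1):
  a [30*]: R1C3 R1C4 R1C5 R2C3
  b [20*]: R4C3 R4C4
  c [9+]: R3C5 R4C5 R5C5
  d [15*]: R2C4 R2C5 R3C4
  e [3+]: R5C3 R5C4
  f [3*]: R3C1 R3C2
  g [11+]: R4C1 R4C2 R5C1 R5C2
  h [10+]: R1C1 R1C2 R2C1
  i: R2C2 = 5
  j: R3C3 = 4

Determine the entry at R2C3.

2

Cage i is a single given cell, which forces R2C2 = 5.
Cage j is given; hence R3C3 = 4.
4 is placed in column 3, leaving R4C3 = 5.
Row 4 already has 5, leaving R4C4 = 4.
Cage d needs product 15; hence R3C4 = 5.
Cage a has product 30, so R1C5 = 5.
Column 5 already has 5; hence R5C5 = 4.
Cage g has sum 11, so R5C1 = 5.
The only place for 2 in row 2 is R2C3.
Column 3 now contains 2, which forces R5C3 = 1.
Cage e's pair has sum 3, which forces R5C4 = 2.
Column 3 now contains 1, which forces R1C3 = 3.
The 4 cells of cage a must have product 30, so R1C4 = 1.
1 is placed in column 4, so R2C4 = 3.
3 is placed in row 2, which forces R2C5 = 1.
2 is placed in row 5, leaving R5C2 = 3.
Cage h has sum 10, so R1C1 = 2.
Row 1 already has 3, leaving R1C2 = 4.
3 is placed in row 2, which forces R2C1 = 4.
The two cells of cage f must have product 3, so R3C1 = 3.
Column 2 now contains 3; hence R3C2 = 1.
3 is placed in row 3, leaving R3C5 = 2.
2 is placed in column 1, leaving R4C1 = 1.
Column 2 now contains 1, which forces R4C2 = 2.
Column 5 already has 2, so R4C5 = 3.
Completed grid: 2 4 3 1 5 / 4 5 2 3 1 / 3 1 4 5 2 / 1 2 5 4 3 / 5 3 1 2 4.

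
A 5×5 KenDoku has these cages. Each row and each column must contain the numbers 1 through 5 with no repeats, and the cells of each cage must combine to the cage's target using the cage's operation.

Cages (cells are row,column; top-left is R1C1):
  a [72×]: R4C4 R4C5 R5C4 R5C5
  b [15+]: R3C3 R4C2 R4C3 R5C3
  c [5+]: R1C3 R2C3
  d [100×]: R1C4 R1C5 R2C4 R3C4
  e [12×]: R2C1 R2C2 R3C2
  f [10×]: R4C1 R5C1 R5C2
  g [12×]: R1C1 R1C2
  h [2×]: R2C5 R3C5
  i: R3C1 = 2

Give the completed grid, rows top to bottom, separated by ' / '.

Cage d needs product 100, so R1C5 = 5.
Cage i is given; hence R3C1 = 2.
Row 3 already has 2; hence R3C5 = 1.
Column 5 now contains 1; hence R2C5 = 2.
Cage f has product 10; hence R5C2 = 2.
Cage a has product 72, which forces R4C4 = 2.
The 4 cells of cage a must have product 72, which forces R4C5 = 3.
The 4 cells of cage a must have product 72, which forces R5C4 = 3.
The 4 cells of cage a must have product 72, leaving R5C5 = 4.
The 4 cells of cage b must have sum 15, leaving R4C2 = 5.
5 is placed in row 4, which forces R4C1 = 1.
Row 4 already has 1, so R4C3 = 4.
The 3 cells of cage f must have product 10, which forces R5C1 = 5.
Row 5 now contains 5, so R5C3 = 1.
Column 3 already has 1, so R1C3 = 2.
The 3 cells of cage e must have product 12, so R2C2 = 1.
Column 3 already has 1, so R2C3 = 3.
4 is placed in column 3; hence R3C3 = 5.
Row 3 already has 5; hence R3C4 = 4.
Column 4 already has 4, so R1C4 = 1.
Row 2 now contains 3, which forces R2C1 = 4.
Column 4 already has 4, leaving R2C4 = 5.
Row 3 already has 4, leaving R3C2 = 3.
4 is placed in column 1, which forces R1C1 = 3.
3 is placed in column 2, leaving R1C2 = 4.

3 4 2 1 5 / 4 1 3 5 2 / 2 3 5 4 1 / 1 5 4 2 3 / 5 2 1 3 4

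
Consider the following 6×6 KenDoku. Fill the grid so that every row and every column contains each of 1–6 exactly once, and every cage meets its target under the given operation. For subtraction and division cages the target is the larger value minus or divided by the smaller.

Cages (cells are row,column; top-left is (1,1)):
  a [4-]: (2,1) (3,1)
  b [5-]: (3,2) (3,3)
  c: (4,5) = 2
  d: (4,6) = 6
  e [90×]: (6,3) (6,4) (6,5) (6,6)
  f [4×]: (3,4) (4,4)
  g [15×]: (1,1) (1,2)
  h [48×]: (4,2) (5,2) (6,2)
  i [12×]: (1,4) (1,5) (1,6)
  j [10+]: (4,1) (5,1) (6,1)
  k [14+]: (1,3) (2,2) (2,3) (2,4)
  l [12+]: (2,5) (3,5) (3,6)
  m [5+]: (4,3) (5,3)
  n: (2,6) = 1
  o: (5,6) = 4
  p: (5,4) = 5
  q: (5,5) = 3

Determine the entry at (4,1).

N is a freebie, leaving (2,6) = 1.
Cage c is given; hence (4,5) = 2.
Cage d is a single given cell, leaving (4,6) = 6.
Cage p is given, which forces (5,4) = 5.
Cage q is given, so (5,5) = 3.
Cage o is given, which forces (5,6) = 4.
Row 4 now contains 6, so (4,2) = 4.
Row 4 now contains 4, so (4,3) = 3.
Row 4 now contains 4; hence (4,4) = 1.
Cage i has product 12, so (1,5) = 1.
1 is placed in column 4, so (3,4) = 4.
1 is placed in row 4; hence (4,1) = 5.
The two cells of cage m must have sum 5; hence (5,3) = 2.
Column 1 already has 5, leaving (1,1) = 3.
Cage g's pair has product 15, so (1,2) = 5.
Row 1 already has 5, leaving (1,3) = 4.
Column 4 now contains 4, which forces (1,4) = 6.
Cage i has product 12, so (1,6) = 2.
Column 3 now contains 4, so (2,3) = 5.
The 3 cells of cage l must have sum 12, so (2,5) = 4.
Column 6 now contains 2, which forces (3,6) = 3.
Row 5 already has 2, so (5,1) = 1.
Row 5 already has 2, leaving (5,2) = 6.
The 3 cells of cage j must have sum 10, so (6,1) = 4.
The 3 cells of cage h must have product 48, so (6,2) = 2.
Cage e needs product 90, leaving (6,3) = 1.
6 is placed in column 4, which forces (6,4) = 3.
Column 6 already has 3, so (6,6) = 5.
2 is placed in column 2, which forces (2,2) = 3.
3 is placed in column 4, leaving (2,4) = 2.
Column 2 already has 6, leaving (3,2) = 1.
Column 3 now contains 1, leaving (3,3) = 6.
Cage l has sum 12, leaving (3,5) = 5.
Row 6 now contains 5, which forces (6,5) = 6.
2 is placed in row 2, which forces (2,1) = 6.
Row 3 now contains 6, so (3,1) = 2.
Filled in: 3 5 4 6 1 2 / 6 3 5 2 4 1 / 2 1 6 4 5 3 / 5 4 3 1 2 6 / 1 6 2 5 3 4 / 4 2 1 3 6 5.

5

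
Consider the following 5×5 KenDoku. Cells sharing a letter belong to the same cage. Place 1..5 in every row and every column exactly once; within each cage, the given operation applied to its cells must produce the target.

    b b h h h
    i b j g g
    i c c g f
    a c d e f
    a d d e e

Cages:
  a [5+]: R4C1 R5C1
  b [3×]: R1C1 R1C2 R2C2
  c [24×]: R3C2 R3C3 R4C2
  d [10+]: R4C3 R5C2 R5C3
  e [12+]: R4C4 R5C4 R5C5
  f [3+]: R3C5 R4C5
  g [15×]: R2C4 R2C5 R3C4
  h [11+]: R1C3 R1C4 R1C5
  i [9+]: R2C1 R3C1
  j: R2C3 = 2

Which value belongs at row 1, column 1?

1

Cage b has product 3; hence R1C1 = 1.
The 3 cells of cage b must have product 3, so R1C2 = 3.
The 3 cells of cage b must have product 3; hence R2C2 = 1.
Cage j is given; hence R2C3 = 2.
Cage c has product 24, which forces R3C3 = 3.
The 3 cells of cage g must have product 15; hence R3C4 = 1.
1 is placed in row 3, which forces R3C5 = 2.
Column 5 now contains 2, leaving R4C5 = 1.
Cage h has sum 11; hence R1C4 = 2.
2 is placed in row 3, so R3C2 = 4.
The 3 cells of cage c must have product 24; hence R4C2 = 2.
4 is placed in column 2, leaving R5C2 = 5.
The 3 cells of cage d must have sum 10, leaving R5C3 = 1.
The two cells of cage i must have sum 9, so R2C1 = 4.
4 is placed in row 3; hence R3C1 = 5.
Row 4 already has 2, so R4C1 = 3.
Cage d has sum 10, which forces R4C3 = 4.
Cage e has sum 12, which forces R4C4 = 5.
Cage a's pair has sum 5, so R5C1 = 2.
4 is placed in column 3; hence R1C3 = 5.
Cage h needs sum 11; hence R1C5 = 4.
Column 4 already has 5, leaving R2C4 = 3.
The 3 cells of cage g must have product 15, leaving R2C5 = 5.
3 is placed in column 4, which forces R5C4 = 4.
Column 5 now contains 4, so R5C5 = 3.
Filled in: 1 3 5 2 4 / 4 1 2 3 5 / 5 4 3 1 2 / 3 2 4 5 1 / 2 5 1 4 3.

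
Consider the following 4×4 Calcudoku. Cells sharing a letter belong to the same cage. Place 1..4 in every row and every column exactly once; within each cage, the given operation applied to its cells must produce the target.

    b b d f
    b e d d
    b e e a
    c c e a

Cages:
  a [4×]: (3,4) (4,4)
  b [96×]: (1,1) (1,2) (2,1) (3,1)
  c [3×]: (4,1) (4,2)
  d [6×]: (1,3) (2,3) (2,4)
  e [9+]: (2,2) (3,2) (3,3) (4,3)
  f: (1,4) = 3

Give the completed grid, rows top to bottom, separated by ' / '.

The 4 cells of cage b must have product 96; hence (1,2) = 4.
Cage f is a single given cell, leaving (1,4) = 3.
Row 1 already has 3, which forces (1,1) = 2.
2 is placed in row 1; hence (1,3) = 1.
The 3 cells of cage d must have product 6; hence (2,3) = 3.
Row 2 now contains 3, which forces (2,1) = 4.
Cage d needs product 6, so (2,4) = 2.
The 4 cells of cage b must have product 96, leaving (3,1) = 3.
Column 1 now contains 3, so (4,1) = 1.
1 is placed in row 4; hence (4,2) = 3.
1 is placed in row 4; hence (4,4) = 4.
Row 2 now contains 2, leaving (2,2) = 1.
Cage e needs sum 9, leaving (3,2) = 2.
Cage e needs sum 9, which forces (3,3) = 4.
Column 4 now contains 4, which forces (3,4) = 1.
4 is placed in row 4, leaving (4,3) = 2.

2 4 1 3 / 4 1 3 2 / 3 2 4 1 / 1 3 2 4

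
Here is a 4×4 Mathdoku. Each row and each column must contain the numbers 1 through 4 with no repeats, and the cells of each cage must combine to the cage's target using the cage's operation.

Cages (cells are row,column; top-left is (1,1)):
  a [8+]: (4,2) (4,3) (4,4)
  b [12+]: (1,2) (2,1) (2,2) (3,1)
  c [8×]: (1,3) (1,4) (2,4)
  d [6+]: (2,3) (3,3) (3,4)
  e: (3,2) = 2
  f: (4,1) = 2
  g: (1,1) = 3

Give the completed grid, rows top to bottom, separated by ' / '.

3 4 1 2 / 1 3 2 4 / 4 2 3 1 / 2 1 4 3

G is a freebie; hence (1,1) = 3.
Cage e is given, so (3,2) = 2.
Cage f is given; hence (4,1) = 2.
Cage b has sum 12, so (1,2) = 4.
Cage b needs sum 12, so (2,2) = 3.
Column 2 already has 3, leaving (4,2) = 1.
Cage c needs product 8, which forces (2,4) = 4.
Column 4 now contains 4, which forces (4,4) = 3.
Row 2 now contains 4, which forces (2,1) = 1.
1 is placed in row 2, so (2,3) = 2.
Cage b has sum 12, leaving (3,1) = 4.
4 is placed in row 3; hence (3,3) = 3.
3 is placed in column 4, which forces (3,4) = 1.
Row 4 now contains 3, which forces (4,3) = 4.
2 is placed in column 3, leaving (1,3) = 1.
Column 4 now contains 1, which forces (1,4) = 2.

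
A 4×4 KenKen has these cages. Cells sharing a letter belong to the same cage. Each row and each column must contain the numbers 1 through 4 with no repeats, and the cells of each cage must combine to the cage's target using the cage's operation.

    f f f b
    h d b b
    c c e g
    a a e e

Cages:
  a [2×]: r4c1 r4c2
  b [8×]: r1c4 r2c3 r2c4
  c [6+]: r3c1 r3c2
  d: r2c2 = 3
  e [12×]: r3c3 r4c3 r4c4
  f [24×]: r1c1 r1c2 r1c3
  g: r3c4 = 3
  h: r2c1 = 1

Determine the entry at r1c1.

Cage h is a single given cell, so r2c1 = 1.
Cage d is given, so r2c2 = 3.
Cage g is given, which forces r3c4 = 3.
Column 1 already has 1, so r4c1 = 2.
Row 4 now contains 2, so r4c2 = 1.
Row 4 now contains 1, leaving r4c4 = 4.
The 3 cells of cage b must have product 8, which forces r1c4 = 1.
Cage b needs product 8, leaving r2c3 = 4.
4 is placed in column 4, which forces r2c4 = 2.
Column 1 already has 2; hence r3c1 = 4.
Cage c's pair has sum 6; hence r3c2 = 2.
The 3 cells of cage e must have product 12; hence r3c3 = 1.
4 is placed in row 4, so r4c3 = 3.
Column 1 already has 4, which forces r1c1 = 3.
Column 2 already has 2, leaving r1c2 = 4.
Column 3 already has 3, leaving r1c3 = 2.
The full grid is 3 4 2 1 / 1 3 4 2 / 4 2 1 3 / 2 1 3 4.

3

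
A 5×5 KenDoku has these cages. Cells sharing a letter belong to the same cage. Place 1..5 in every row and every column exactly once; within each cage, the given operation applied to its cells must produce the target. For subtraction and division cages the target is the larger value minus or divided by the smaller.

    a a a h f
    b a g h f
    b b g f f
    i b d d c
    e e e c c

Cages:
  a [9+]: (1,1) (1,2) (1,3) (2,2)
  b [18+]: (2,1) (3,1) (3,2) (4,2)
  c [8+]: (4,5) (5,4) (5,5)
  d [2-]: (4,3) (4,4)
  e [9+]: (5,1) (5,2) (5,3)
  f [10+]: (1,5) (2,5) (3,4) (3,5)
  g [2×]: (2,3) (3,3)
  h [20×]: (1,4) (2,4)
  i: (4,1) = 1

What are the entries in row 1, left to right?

I is a freebie, which forces (4,1) = 1.
Cage a needs sum 9; hence (2,2) = 3.
Cage a needs sum 9; hence (1,1) = 2.
Cage a has sum 9, leaving (1,2) = 1.
{1, 2} are confined to (2,3) and (3,3) in column 3, leaving (1,3) = 3.
The 3 cells of cage e must have sum 9, which forces (5,1) = 3.
Column 2 already has 1; hence (5,2) = 2.
Row 5 already has 2; hence (5,4) = 1.
Cage e needs sum 9, which forces (5,3) = 4.
Row 5 already has 4, which forces (5,5) = 5.
Column 5 now contains 5, leaving (1,5) = 4.
Column 3 now contains 4, which forces (4,3) = 5.
The two cells of cage d must have difference 2, which forces (4,4) = 3.
Cage c needs sum 8, so (4,5) = 2.
Row 1 already has 4, which forces (1,4) = 5.
The 4 cells of cage b must have sum 18, leaving (2,1) = 5.
Cage h needs two cells with product 20; hence (2,4) = 4.
Column 5 already has 2; hence (2,5) = 1.
Cage b has sum 18, which forces (3,1) = 4.
Cage b has sum 18, leaving (3,2) = 5.
3 is placed in column 4, so (3,4) = 2.
The 4 cells of cage f must have sum 10; hence (3,5) = 3.
Row 4 now contains 5, so (4,2) = 4.
Row 2 now contains 1, which forces (2,3) = 2.
Row 3 now contains 2, leaving (3,3) = 1.
Filled in: 2 1 3 5 4 / 5 3 2 4 1 / 4 5 1 2 3 / 1 4 5 3 2 / 3 2 4 1 5.

2 1 3 5 4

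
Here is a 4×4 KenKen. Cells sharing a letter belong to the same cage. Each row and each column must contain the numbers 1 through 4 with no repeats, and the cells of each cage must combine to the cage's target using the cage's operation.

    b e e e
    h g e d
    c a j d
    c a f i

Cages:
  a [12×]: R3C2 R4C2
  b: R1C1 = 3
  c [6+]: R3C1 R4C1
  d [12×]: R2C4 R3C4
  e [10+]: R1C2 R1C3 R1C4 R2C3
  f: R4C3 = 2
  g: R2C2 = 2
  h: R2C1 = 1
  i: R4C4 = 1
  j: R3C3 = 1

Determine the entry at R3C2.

Cage b is given; hence R1C1 = 3.
Cage h is given, leaving R2C1 = 1.
Cage g is given; hence R2C2 = 2.
Cage j is given; hence R3C3 = 1.
F is a freebie, leaving R4C3 = 2.
I is a freebie, leaving R4C4 = 1.
The 4 cells of cage e must have sum 10; hence R1C2 = 1.
Column 3 now contains 2, which forces R1C3 = 4.
Cage e needs sum 10, which forces R1C4 = 2.
Cage e has sum 10, which forces R2C3 = 3.
3 is placed in row 2, which forces R2C4 = 4.
Cage c's pair has sum 6, which forces R3C1 = 2.
Column 4 now contains 4, leaving R3C4 = 3.
2 is placed in row 4; hence R4C1 = 4.
4 is placed in row 4, which forces R4C2 = 3.
Row 3 already has 3, which forces R3C2 = 4.
Filled in: 3 1 4 2 / 1 2 3 4 / 2 4 1 3 / 4 3 2 1.

4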